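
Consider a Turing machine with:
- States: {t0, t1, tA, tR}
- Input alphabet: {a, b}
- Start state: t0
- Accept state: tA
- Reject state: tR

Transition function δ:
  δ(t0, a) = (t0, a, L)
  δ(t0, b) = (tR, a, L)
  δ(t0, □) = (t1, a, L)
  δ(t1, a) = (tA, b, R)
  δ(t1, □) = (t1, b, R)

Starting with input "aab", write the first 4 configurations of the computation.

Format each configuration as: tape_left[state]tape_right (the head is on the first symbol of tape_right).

Transitions applied:
Step 1: δ(t0, a) = (t0, a, L)
Step 2: δ(t0, □) = (t1, a, L)
Step 3: δ(t1, □) = (t1, b, R)

The first 4 configurations are:
[t0]aab ⊢ [t0]□aab ⊢ [t1]□aaab ⊢ b[t1]aaab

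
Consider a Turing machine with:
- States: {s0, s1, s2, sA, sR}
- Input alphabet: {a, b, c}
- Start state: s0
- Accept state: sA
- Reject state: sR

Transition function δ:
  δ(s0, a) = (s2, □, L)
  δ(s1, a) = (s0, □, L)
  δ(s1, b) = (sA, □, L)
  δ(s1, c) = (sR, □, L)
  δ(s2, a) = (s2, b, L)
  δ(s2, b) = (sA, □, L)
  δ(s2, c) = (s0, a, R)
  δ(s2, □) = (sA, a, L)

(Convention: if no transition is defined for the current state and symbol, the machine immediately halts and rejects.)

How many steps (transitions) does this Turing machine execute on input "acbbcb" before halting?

Execution trace:
Initial: [s0]acbbcb
Step 1: δ(s0, a) = (s2, □, L) → [s2]□□cbbcb
Step 2: δ(s2, □) = (sA, a, L) → [sA]□a□cbbcb

The machine reaches the accept state sA and halts.

The machine executed 2 steps before halting.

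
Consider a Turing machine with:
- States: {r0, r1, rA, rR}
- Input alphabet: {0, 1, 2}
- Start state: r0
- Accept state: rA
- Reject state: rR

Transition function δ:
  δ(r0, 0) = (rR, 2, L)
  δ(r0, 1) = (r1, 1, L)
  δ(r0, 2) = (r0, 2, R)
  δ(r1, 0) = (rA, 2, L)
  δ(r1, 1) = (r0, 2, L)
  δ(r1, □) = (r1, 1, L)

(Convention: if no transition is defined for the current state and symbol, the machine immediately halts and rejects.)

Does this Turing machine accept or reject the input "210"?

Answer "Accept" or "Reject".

Execution trace:
Initial: [r0]210
Step 1: δ(r0, 2) = (r0, 2, R) → 2[r0]10
Step 2: δ(r0, 1) = (r1, 1, L) → [r1]210

No transition is defined for δ(r1, 2). By convention the machine halts and rejects.

Answer: Reject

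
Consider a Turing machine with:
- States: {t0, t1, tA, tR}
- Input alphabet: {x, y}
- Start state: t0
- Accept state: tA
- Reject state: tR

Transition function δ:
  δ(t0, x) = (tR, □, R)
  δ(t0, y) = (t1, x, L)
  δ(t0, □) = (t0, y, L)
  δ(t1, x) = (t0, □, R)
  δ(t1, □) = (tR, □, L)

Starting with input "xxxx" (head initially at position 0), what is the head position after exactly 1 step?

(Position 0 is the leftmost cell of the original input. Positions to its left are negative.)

Execution trace (head position shown):
Step 0: [t0]xxxx  (head at position 0)
Step 1: move right → □[tR]xxx  (head at position 1)

After 1 step, the head is at position 1.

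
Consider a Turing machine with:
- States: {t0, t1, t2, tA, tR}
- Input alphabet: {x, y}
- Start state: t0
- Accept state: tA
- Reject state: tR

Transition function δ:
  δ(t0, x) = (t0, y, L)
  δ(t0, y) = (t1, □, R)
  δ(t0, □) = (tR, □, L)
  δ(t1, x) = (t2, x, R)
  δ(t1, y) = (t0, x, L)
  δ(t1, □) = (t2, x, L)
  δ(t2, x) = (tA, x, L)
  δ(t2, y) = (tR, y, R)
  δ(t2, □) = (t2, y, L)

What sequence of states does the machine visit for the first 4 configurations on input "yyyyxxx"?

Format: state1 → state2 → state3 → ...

Execution trace:
Initial: [t0]yyyyxxx
Step 1: δ(t0, y) = (t1, □, R) → □[t1]yyyxxx
Step 2: δ(t1, y) = (t0, x, L) → [t0]□xyyxxx
Step 3: δ(t0, □) = (tR, □, L) → [tR]□□xyyxxx

The machine reaches the reject state tR and halts.

State sequence: t0 → t1 → t0 → tR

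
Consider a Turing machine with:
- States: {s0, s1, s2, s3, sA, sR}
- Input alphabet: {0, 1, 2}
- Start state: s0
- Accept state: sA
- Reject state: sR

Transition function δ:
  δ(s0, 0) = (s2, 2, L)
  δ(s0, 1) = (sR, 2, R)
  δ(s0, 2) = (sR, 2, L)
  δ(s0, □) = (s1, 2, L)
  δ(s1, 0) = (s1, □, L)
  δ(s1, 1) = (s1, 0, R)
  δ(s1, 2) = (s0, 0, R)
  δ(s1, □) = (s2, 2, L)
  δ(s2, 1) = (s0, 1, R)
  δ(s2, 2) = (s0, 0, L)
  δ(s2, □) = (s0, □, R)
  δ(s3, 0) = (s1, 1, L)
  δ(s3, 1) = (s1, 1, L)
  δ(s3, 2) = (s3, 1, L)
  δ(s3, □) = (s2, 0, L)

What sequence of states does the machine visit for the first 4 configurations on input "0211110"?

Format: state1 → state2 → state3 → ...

Execution trace:
Initial: [s0]0211110
Step 1: δ(s0, 0) = (s2, 2, L) → [s2]□2211110
Step 2: δ(s2, □) = (s0, □, R) → □[s0]2211110
Step 3: δ(s0, 2) = (sR, 2, L) → [sR]□2211110

The machine reaches the reject state sR and halts.

State sequence: s0 → s2 → s0 → sR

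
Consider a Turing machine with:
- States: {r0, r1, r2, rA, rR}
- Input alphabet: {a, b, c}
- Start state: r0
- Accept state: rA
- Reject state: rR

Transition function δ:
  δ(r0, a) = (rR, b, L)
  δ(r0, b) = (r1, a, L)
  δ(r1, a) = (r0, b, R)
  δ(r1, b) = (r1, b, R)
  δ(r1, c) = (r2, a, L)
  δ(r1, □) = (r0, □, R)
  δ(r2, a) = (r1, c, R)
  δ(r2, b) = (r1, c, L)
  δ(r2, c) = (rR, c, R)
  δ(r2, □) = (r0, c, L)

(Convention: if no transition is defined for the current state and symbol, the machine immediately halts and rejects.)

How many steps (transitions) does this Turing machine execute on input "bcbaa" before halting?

Execution trace:
Initial: [r0]bcbaa
Step 1: δ(r0, b) = (r1, a, L) → [r1]□acbaa
Step 2: δ(r1, □) = (r0, □, R) → □[r0]acbaa
Step 3: δ(r0, a) = (rR, b, L) → [rR]□bcbaa

The machine reaches the reject state rR and halts.

The machine executed 3 steps before halting.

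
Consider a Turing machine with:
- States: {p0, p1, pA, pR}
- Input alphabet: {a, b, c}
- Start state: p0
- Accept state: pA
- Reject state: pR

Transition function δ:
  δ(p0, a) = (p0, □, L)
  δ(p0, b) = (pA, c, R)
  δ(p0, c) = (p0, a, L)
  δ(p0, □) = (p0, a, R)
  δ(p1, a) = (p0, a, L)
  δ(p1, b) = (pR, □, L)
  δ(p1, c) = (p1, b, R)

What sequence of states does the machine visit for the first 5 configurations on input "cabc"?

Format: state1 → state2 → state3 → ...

Execution trace:
Initial: [p0]cabc
Step 1: δ(p0, c) = (p0, a, L) → [p0]□aabc
Step 2: δ(p0, □) = (p0, a, R) → a[p0]aabc
Step 3: δ(p0, a) = (p0, □, L) → [p0]a□abc
Step 4: δ(p0, a) = (p0, □, L) → [p0]□□□abc

State sequence: p0 → p0 → p0 → p0 → p0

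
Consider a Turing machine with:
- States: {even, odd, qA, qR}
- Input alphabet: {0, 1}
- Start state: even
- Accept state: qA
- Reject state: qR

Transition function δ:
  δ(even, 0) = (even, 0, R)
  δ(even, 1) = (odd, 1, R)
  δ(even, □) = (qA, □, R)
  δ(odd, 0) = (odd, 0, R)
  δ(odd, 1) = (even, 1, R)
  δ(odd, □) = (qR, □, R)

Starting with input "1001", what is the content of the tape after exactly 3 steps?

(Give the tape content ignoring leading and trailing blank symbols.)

Execution trace:
Initial: [even]1001
Step 1: δ(even, 1) = (odd, 1, R) → 1[odd]001
Step 2: δ(odd, 0) = (odd, 0, R) → 10[odd]01
Step 3: δ(odd, 0) = (odd, 0, R) → 100[odd]1

After 3 steps, the tape (ignoring leading/trailing blanks) is: 1001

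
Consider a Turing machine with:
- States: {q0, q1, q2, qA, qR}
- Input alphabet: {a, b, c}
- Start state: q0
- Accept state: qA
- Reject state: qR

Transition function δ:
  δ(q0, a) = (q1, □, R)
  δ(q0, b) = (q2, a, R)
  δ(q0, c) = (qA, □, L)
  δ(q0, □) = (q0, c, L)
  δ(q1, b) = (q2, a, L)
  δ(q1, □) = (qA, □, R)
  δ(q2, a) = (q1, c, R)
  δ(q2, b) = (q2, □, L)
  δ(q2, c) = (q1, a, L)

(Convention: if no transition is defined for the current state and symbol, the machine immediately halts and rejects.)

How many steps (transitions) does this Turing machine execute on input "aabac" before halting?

Execution trace:
Initial: [q0]aabac
Step 1: δ(q0, a) = (q1, □, R) → □[q1]abac

No transition is defined for δ(q1, a). By convention the machine halts and rejects.

The machine executed 1 step before halting.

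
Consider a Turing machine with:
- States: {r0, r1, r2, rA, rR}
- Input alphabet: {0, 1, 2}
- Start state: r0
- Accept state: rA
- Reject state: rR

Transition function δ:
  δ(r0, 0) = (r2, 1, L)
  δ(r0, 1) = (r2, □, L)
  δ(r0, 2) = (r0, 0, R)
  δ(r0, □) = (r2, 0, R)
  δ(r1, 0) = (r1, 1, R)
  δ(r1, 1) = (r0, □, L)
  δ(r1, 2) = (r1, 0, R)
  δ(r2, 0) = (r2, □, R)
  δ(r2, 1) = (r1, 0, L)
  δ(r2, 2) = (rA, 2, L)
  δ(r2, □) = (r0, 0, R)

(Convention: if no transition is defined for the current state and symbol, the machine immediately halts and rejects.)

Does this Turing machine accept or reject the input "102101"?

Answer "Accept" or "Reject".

Execution trace:
Initial: [r0]102101
Step 1: δ(r0, 1) = (r2, □, L) → [r2]□□02101
Step 2: δ(r2, □) = (r0, 0, R) → 0[r0]□02101
Step 3: δ(r0, □) = (r2, 0, R) → 00[r2]02101
Step 4: δ(r2, 0) = (r2, □, R) → 00□[r2]2101
Step 5: δ(r2, 2) = (rA, 2, L) → 00[rA]□2101

The machine reaches the accept state rA and halts.

Answer: Accept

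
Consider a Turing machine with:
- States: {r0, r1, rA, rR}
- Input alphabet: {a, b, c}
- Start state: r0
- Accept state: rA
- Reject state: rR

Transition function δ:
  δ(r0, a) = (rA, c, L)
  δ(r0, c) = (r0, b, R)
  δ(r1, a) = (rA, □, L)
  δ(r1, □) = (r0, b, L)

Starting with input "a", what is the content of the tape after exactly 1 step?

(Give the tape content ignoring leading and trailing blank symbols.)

Execution trace:
Initial: [r0]a
Step 1: δ(r0, a) = (rA, c, L) → [rA]□c

The machine reaches the accept state rA and halts.

After 1 step, the tape (ignoring leading/trailing blanks) is: c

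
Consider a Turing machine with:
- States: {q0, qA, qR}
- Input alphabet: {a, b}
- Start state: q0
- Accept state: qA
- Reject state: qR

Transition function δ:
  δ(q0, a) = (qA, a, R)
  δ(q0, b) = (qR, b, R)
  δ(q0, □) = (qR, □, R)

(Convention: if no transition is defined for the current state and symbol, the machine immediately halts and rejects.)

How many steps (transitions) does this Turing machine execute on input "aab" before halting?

Execution trace:
Initial: [q0]aab
Step 1: δ(q0, a) = (qA, a, R) → a[qA]ab

The machine reaches the accept state qA and halts.

The machine executed 1 step before halting.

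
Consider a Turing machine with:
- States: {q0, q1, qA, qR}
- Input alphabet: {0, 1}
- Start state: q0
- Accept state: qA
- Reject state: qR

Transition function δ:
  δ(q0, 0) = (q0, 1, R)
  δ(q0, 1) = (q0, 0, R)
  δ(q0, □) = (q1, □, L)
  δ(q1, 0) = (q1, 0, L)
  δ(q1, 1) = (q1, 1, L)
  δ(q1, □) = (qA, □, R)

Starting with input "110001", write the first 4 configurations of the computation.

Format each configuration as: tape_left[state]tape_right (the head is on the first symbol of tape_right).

Transitions applied:
Step 1: δ(q0, 1) = (q0, 0, R)
Step 2: δ(q0, 1) = (q0, 0, R)
Step 3: δ(q0, 0) = (q0, 1, R)

The first 4 configurations are:
[q0]110001 ⊢ 0[q0]10001 ⊢ 00[q0]0001 ⊢ 001[q0]001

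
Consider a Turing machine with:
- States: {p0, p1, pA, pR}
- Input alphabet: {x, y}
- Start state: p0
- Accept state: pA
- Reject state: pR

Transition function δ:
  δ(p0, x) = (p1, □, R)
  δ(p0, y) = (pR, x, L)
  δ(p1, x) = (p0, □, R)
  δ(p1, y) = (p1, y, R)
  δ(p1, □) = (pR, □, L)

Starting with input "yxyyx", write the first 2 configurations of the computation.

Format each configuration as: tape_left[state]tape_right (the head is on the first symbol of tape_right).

Transitions applied:
Step 1: δ(p0, y) = (pR, x, L)

The first 2 configurations are:
[p0]yxyyx ⊢ [pR]□xxyyx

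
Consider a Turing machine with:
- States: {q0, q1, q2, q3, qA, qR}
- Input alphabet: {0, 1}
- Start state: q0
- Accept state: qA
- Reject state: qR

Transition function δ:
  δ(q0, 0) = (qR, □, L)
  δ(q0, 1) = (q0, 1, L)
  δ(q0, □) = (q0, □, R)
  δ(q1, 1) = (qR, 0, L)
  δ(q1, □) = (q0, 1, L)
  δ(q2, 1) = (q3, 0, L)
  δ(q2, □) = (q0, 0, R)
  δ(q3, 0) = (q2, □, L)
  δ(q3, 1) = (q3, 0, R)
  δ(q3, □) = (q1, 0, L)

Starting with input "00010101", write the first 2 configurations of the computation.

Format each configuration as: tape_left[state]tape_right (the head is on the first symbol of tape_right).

Transitions applied:
Step 1: δ(q0, 0) = (qR, □, L)

The first 2 configurations are:
[q0]00010101 ⊢ [qR]□□0010101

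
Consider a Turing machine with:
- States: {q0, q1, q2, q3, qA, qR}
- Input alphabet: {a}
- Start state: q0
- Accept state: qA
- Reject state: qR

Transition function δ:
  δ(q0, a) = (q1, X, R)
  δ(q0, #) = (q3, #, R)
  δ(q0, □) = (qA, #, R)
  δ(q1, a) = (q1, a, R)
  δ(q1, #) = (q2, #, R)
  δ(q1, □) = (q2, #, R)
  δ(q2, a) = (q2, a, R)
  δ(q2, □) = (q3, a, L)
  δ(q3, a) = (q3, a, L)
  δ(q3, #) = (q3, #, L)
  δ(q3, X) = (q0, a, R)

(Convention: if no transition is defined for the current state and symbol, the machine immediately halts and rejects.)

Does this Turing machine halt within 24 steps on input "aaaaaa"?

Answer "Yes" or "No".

Execution trace:
Initial: [q0]aaaaaa
Step 1: δ(q0, a) = (q1, X, R) → X[q1]aaaaa
Step 2: δ(q1, a) = (q1, a, R) → Xa[q1]aaaa
Step 3: δ(q1, a) = (q1, a, R) → Xaa[q1]aaa
Step 4: δ(q1, a) = (q1, a, R) → Xaaa[q1]aa
Step 5: δ(q1, a) = (q1, a, R) → Xaaaa[q1]a
Step 6: δ(q1, a) = (q1, a, R) → Xaaaaa[q1]□
Step 7: δ(q1, □) = (q2, #, R) → Xaaaaa#[q2]□
Step 8: δ(q2, □) = (q3, a, L) → Xaaaaa[q3]#a
Step 9: δ(q3, #) = (q3, #, L) → Xaaaa[q3]a#a
Step 10: δ(q3, a) = (q3, a, L) → Xaaa[q3]aa#a
Step 11: δ(q3, a) = (q3, a, L) → Xaa[q3]aaa#a
Step 12: δ(q3, a) = (q3, a, L) → Xa[q3]aaaa#a
Step 13: δ(q3, a) = (q3, a, L) → X[q3]aaaaa#a
Step 14: δ(q3, a) = (q3, a, L) → [q3]Xaaaaa#a
Step 15: δ(q3, X) = (q0, a, R) → a[q0]aaaaa#a
Step 16: δ(q0, a) = (q1, X, R) → aX[q1]aaaa#a
Step 17: δ(q1, a) = (q1, a, R) → aXa[q1]aaa#a
Step 18: δ(q1, a) = (q1, a, R) → aXaa[q1]aa#a
Step 19: δ(q1, a) = (q1, a, R) → aXaaa[q1]a#a
Step 20: δ(q1, a) = (q1, a, R) → aXaaaa[q1]#a
Step 21: δ(q1, #) = (q2, #, R) → aXaaaa#[q2]a
Step 22: δ(q2, a) = (q2, a, R) → aXaaaa#a[q2]□
Step 23: δ(q2, □) = (q3, a, L) → aXaaaa#[q3]aa
Step 24: δ(q3, a) = (q3, a, L) → aXaaaa[q3]#aa

The machine has not reached a halting state after 24 steps.
The machine did not halt within the 24-step bound.

Answer: No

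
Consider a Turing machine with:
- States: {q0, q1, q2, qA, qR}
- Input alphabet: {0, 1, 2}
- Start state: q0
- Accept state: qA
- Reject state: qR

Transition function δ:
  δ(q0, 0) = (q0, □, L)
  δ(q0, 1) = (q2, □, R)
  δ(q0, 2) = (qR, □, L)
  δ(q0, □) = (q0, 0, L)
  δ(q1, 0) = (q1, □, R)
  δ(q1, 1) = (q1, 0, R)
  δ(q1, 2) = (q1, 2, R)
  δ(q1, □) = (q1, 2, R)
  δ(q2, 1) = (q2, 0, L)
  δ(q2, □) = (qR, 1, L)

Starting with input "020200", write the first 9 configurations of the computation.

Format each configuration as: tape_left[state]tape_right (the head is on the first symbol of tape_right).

Transitions applied:
Step 1: δ(q0, 0) = (q0, □, L)
Step 2: δ(q0, □) = (q0, 0, L)
Step 3: δ(q0, □) = (q0, 0, L)
Step 4: δ(q0, □) = (q0, 0, L)
Step 5: δ(q0, □) = (q0, 0, L)
Step 6: δ(q0, □) = (q0, 0, L)
Step 7: δ(q0, □) = (q0, 0, L)
Step 8: δ(q0, □) = (q0, 0, L)

The first 9 configurations are:
[q0]020200 ⊢ [q0]□□20200 ⊢ [q0]□0□20200 ⊢ [q0]□00□20200 ⊢ [q0]□000□20200 ⊢ [q0]□0000□20200 ⊢ [q0]□00000□20200 ⊢ [q0]□000000□20200 ⊢ [q0]□0000000□20200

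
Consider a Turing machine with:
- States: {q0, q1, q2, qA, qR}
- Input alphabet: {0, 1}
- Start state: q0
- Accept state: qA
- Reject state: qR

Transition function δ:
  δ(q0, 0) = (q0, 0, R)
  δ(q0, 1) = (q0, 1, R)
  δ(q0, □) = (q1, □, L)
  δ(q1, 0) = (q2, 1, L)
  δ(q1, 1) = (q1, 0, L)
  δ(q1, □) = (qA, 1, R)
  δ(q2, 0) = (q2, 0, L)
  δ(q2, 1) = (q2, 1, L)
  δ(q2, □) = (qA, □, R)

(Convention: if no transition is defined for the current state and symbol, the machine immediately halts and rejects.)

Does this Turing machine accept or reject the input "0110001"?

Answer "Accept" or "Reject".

Execution trace:
Initial: [q0]0110001
Step 1: δ(q0, 0) = (q0, 0, R) → 0[q0]110001
Step 2: δ(q0, 1) = (q0, 1, R) → 01[q0]10001
Step 3: δ(q0, 1) = (q0, 1, R) → 011[q0]0001
Step 4: δ(q0, 0) = (q0, 0, R) → 0110[q0]001
Step 5: δ(q0, 0) = (q0, 0, R) → 01100[q0]01
Step 6: δ(q0, 0) = (q0, 0, R) → 011000[q0]1
Step 7: δ(q0, 1) = (q0, 1, R) → 0110001[q0]□
Step 8: δ(q0, □) = (q1, □, L) → 011000[q1]1□
Step 9: δ(q1, 1) = (q1, 0, L) → 01100[q1]00□
Step 10: δ(q1, 0) = (q2, 1, L) → 0110[q2]010□
Step 11: δ(q2, 0) = (q2, 0, L) → 011[q2]0010□
Step 12: δ(q2, 0) = (q2, 0, L) → 01[q2]10010□
Step 13: δ(q2, 1) = (q2, 1, L) → 0[q2]110010□
Step 14: δ(q2, 1) = (q2, 1, L) → [q2]0110010□
Step 15: δ(q2, 0) = (q2, 0, L) → [q2]□0110010□
Step 16: δ(q2, □) = (qA, □, R) → □[qA]0110010□

The machine reaches the accept state qA and halts.

Answer: Accept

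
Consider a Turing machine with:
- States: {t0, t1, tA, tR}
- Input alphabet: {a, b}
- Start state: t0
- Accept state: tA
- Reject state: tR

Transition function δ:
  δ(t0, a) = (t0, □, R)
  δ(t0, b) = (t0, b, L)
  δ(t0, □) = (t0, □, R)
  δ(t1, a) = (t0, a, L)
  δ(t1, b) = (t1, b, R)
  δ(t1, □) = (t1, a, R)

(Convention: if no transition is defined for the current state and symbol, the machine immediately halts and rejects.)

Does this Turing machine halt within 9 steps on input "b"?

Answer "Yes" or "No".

Execution trace:
Initial: [t0]b
Step 1: δ(t0, b) = (t0, b, L) → [t0]□b
Step 2: δ(t0, □) = (t0, □, R) → □[t0]b
Step 3: δ(t0, b) = (t0, b, L) → [t0]□b
Step 4: δ(t0, □) = (t0, □, R) → □[t0]b
Step 5: δ(t0, b) = (t0, b, L) → [t0]□b
Step 6: δ(t0, □) = (t0, □, R) → □[t0]b
Step 7: δ(t0, b) = (t0, b, L) → [t0]□b
Step 8: δ(t0, □) = (t0, □, R) → □[t0]b
Step 9: δ(t0, b) = (t0, b, L) → [t0]□b

The machine has not reached a halting state after 9 steps.
The machine did not halt within the 9-step bound.

Answer: No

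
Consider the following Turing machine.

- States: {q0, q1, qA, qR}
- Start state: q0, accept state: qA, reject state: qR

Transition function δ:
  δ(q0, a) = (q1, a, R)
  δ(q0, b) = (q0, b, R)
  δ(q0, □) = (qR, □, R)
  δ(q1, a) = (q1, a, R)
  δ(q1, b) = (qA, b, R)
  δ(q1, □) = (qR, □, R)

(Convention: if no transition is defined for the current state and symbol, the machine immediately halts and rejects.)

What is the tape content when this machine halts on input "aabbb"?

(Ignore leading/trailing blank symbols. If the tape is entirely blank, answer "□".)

Execution trace:
Initial: [q0]aabbb
Step 1: δ(q0, a) = (q1, a, R) → a[q1]abbb
Step 2: δ(q1, a) = (q1, a, R) → aa[q1]bbb
Step 3: δ(q1, b) = (qA, b, R) → aab[qA]bb

The machine reaches the accept state qA and halts.

Final tape (ignoring leading/trailing blanks): aabbb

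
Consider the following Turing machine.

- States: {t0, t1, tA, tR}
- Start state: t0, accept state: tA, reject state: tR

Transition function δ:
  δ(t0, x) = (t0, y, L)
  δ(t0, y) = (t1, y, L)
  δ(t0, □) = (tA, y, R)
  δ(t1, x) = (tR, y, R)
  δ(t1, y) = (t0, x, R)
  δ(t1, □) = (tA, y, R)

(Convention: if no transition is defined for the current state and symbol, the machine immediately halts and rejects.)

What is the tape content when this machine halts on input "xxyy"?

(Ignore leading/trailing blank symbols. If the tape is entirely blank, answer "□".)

Execution trace:
Initial: [t0]xxyy
Step 1: δ(t0, x) = (t0, y, L) → [t0]□yxyy
Step 2: δ(t0, □) = (tA, y, R) → y[tA]yxyy

The machine reaches the accept state tA and halts.

Final tape (ignoring leading/trailing blanks): yyxyy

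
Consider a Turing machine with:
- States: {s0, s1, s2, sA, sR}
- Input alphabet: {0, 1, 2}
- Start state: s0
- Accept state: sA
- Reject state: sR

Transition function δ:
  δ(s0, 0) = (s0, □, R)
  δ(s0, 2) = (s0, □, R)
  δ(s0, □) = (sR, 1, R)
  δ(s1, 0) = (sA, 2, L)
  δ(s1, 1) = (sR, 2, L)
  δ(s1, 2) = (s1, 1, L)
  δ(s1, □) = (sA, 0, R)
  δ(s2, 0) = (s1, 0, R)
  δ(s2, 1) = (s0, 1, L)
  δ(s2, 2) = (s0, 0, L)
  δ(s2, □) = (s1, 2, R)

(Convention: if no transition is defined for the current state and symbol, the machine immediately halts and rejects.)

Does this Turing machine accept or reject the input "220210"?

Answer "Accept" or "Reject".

Execution trace:
Initial: [s0]220210
Step 1: δ(s0, 2) = (s0, □, R) → □[s0]20210
Step 2: δ(s0, 2) = (s0, □, R) → □□[s0]0210
Step 3: δ(s0, 0) = (s0, □, R) → □□□[s0]210
Step 4: δ(s0, 2) = (s0, □, R) → □□□□[s0]10

No transition is defined for δ(s0, 1). By convention the machine halts and rejects.

Answer: Reject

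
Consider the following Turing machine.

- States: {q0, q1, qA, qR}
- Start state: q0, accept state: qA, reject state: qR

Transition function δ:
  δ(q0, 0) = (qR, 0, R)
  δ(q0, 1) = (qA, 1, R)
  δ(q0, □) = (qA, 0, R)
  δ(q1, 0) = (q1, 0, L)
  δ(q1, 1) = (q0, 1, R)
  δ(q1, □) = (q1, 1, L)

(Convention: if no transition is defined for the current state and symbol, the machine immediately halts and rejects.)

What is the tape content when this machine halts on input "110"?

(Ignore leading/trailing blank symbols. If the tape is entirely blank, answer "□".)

Execution trace:
Initial: [q0]110
Step 1: δ(q0, 1) = (qA, 1, R) → 1[qA]10

The machine reaches the accept state qA and halts.

Final tape (ignoring leading/trailing blanks): 110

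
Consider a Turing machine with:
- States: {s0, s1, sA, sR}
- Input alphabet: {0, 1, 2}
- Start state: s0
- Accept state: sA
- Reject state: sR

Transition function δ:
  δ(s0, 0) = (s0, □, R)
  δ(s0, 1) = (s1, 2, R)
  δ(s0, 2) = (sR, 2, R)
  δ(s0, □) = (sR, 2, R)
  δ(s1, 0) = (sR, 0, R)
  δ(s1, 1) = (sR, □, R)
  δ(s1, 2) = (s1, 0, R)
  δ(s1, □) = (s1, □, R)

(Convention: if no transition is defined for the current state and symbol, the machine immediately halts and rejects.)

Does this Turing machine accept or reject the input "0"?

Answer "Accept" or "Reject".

Execution trace:
Initial: [s0]0
Step 1: δ(s0, 0) = (s0, □, R) → □[s0]□
Step 2: δ(s0, □) = (sR, 2, R) → □2[sR]□

The machine reaches the reject state sR and halts.

Answer: Reject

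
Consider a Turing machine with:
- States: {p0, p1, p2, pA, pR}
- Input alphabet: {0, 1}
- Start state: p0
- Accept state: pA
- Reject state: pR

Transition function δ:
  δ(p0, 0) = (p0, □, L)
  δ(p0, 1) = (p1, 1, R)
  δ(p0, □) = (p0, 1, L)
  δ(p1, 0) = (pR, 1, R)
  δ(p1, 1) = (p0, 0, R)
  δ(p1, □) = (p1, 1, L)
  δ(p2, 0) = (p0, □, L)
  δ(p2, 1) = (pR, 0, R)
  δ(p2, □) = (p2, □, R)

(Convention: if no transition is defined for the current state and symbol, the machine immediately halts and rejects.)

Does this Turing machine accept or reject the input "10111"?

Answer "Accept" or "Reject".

Execution trace:
Initial: [p0]10111
Step 1: δ(p0, 1) = (p1, 1, R) → 1[p1]0111
Step 2: δ(p1, 0) = (pR, 1, R) → 11[pR]111

The machine reaches the reject state pR and halts.

Answer: Reject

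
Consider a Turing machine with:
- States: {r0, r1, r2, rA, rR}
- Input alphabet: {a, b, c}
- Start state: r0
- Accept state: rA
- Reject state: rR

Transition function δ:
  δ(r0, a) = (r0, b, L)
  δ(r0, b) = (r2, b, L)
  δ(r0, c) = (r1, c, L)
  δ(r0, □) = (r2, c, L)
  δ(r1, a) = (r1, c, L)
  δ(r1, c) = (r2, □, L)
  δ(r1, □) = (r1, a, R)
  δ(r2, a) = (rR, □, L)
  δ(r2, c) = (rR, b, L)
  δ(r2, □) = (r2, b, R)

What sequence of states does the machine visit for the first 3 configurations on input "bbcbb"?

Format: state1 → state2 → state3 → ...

Execution trace:
Initial: [r0]bbcbb
Step 1: δ(r0, b) = (r2, b, L) → [r2]□bbcbb
Step 2: δ(r2, □) = (r2, b, R) → b[r2]bbcbb

No transition is defined for δ(r2, b). By convention the machine halts and rejects.

State sequence: r0 → r2 → r2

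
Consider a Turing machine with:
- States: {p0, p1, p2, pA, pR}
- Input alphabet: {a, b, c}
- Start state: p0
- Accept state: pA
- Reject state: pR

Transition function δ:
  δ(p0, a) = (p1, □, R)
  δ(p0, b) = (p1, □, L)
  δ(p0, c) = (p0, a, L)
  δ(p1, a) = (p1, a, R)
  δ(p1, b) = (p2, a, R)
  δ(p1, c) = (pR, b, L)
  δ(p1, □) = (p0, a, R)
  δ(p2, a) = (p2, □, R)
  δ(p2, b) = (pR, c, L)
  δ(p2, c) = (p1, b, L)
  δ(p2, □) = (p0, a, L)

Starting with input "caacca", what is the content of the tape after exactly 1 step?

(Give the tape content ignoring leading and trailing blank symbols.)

Execution trace:
Initial: [p0]caacca
Step 1: δ(p0, c) = (p0, a, L) → [p0]□aaacca

No transition is defined for δ(p0, □). By convention the machine halts and rejects.

After 1 step, the tape (ignoring leading/trailing blanks) is: aaacca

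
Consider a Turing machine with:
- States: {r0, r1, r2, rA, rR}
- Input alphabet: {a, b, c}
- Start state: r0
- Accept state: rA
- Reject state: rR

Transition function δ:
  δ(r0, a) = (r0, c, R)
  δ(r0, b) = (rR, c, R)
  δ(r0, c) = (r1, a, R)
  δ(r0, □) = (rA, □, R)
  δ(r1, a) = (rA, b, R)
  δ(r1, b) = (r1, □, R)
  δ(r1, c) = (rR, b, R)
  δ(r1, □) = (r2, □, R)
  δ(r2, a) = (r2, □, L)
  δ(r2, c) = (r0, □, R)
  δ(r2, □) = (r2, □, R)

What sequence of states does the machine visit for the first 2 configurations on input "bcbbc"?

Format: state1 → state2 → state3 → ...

Execution trace:
Initial: [r0]bcbbc
Step 1: δ(r0, b) = (rR, c, R) → c[rR]cbbc

The machine reaches the reject state rR and halts.

State sequence: r0 → rR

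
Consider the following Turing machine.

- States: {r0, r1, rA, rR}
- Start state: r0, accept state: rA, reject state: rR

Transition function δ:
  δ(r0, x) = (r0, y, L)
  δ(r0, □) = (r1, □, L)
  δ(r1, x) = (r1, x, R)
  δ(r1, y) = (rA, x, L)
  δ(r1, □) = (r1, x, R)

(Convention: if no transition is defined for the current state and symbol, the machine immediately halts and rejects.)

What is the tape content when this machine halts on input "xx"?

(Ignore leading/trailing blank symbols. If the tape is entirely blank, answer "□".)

Execution trace:
Initial: [r0]xx
Step 1: δ(r0, x) = (r0, y, L) → [r0]□yx
Step 2: δ(r0, □) = (r1, □, L) → [r1]□□yx
Step 3: δ(r1, □) = (r1, x, R) → x[r1]□yx
Step 4: δ(r1, □) = (r1, x, R) → xx[r1]yx
Step 5: δ(r1, y) = (rA, x, L) → x[rA]xxx

The machine reaches the accept state rA and halts.

Final tape (ignoring leading/trailing blanks): xxxx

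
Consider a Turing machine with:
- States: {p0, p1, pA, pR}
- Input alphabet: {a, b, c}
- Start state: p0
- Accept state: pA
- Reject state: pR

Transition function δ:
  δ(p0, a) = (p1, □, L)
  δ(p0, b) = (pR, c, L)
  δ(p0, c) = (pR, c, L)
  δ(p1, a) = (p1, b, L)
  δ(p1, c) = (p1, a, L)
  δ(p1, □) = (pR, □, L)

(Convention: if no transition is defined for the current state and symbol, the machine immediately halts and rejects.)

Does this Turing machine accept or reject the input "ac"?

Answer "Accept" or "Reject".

Execution trace:
Initial: [p0]ac
Step 1: δ(p0, a) = (p1, □, L) → [p1]□□c
Step 2: δ(p1, □) = (pR, □, L) → [pR]□□□c

The machine reaches the reject state pR and halts.

Answer: Reject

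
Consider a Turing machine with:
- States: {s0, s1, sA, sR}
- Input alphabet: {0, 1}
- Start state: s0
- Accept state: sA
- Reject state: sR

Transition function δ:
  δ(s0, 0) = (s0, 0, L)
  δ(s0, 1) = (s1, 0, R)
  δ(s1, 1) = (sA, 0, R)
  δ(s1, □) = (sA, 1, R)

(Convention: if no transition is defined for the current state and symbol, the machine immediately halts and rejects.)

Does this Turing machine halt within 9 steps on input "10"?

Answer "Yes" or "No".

Execution trace:
Initial: [s0]10
Step 1: δ(s0, 1) = (s1, 0, R) → 0[s1]0

No transition is defined for δ(s1, 0). By convention the machine halts and rejects.
The machine halted after 1 step (within the 9-step bound).

Answer: Yes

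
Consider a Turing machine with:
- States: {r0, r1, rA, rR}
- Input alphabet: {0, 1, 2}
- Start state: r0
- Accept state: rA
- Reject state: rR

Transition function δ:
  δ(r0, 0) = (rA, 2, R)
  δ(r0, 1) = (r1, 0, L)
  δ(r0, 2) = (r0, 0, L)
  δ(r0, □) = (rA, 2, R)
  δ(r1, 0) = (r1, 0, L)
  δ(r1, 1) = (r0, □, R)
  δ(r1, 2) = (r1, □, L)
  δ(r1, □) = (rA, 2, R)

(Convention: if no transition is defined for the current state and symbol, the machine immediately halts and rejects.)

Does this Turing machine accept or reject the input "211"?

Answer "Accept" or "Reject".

Execution trace:
Initial: [r0]211
Step 1: δ(r0, 2) = (r0, 0, L) → [r0]□011
Step 2: δ(r0, □) = (rA, 2, R) → 2[rA]011

The machine reaches the accept state rA and halts.

Answer: Accept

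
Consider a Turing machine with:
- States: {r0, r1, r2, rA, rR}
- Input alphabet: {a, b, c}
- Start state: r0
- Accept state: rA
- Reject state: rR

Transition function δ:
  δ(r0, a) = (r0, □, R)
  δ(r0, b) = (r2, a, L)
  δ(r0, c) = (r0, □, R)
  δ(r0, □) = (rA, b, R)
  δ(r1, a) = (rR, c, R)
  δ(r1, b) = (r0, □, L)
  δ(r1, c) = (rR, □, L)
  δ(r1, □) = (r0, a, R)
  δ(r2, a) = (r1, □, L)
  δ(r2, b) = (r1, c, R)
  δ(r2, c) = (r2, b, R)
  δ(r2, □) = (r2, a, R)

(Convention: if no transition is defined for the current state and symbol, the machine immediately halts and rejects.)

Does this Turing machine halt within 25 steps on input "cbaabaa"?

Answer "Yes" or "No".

Execution trace:
Initial: [r0]cbaabaa
Step 1: δ(r0, c) = (r0, □, R) → □[r0]baabaa
Step 2: δ(r0, b) = (r2, a, L) → [r2]□aaabaa
Step 3: δ(r2, □) = (r2, a, R) → a[r2]aaabaa
Step 4: δ(r2, a) = (r1, □, L) → [r1]a□aabaa
Step 5: δ(r1, a) = (rR, c, R) → c[rR]□aabaa

The machine reaches the reject state rR and halts.
The machine halted after 5 steps (within the 25-step bound).

Answer: Yes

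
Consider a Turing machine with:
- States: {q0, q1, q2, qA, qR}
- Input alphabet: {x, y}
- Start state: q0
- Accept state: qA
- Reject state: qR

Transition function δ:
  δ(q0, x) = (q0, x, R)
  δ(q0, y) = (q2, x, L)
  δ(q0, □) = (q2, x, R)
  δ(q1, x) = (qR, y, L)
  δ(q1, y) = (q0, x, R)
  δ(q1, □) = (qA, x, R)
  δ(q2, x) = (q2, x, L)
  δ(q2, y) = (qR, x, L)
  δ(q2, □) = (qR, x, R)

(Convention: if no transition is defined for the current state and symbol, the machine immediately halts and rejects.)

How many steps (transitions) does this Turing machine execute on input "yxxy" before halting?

Execution trace:
Initial: [q0]yxxy
Step 1: δ(q0, y) = (q2, x, L) → [q2]□xxxy
Step 2: δ(q2, □) = (qR, x, R) → x[qR]xxxy

The machine reaches the reject state qR and halts.

The machine executed 2 steps before halting.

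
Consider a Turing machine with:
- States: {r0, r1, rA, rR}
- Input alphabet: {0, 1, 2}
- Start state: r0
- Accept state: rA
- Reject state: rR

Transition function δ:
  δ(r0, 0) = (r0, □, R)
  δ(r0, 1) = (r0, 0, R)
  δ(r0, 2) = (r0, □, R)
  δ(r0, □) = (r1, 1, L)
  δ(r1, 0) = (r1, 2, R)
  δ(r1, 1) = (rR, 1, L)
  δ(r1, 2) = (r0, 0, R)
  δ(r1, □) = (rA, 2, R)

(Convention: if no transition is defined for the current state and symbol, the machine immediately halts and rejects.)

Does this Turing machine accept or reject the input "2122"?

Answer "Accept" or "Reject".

Execution trace:
Initial: [r0]2122
Step 1: δ(r0, 2) = (r0, □, R) → □[r0]122
Step 2: δ(r0, 1) = (r0, 0, R) → □0[r0]22
Step 3: δ(r0, 2) = (r0, □, R) → □0□[r0]2
Step 4: δ(r0, 2) = (r0, □, R) → □0□□[r0]□
Step 5: δ(r0, □) = (r1, 1, L) → □0□[r1]□1
Step 6: δ(r1, □) = (rA, 2, R) → □0□2[rA]1

The machine reaches the accept state rA and halts.

Answer: Accept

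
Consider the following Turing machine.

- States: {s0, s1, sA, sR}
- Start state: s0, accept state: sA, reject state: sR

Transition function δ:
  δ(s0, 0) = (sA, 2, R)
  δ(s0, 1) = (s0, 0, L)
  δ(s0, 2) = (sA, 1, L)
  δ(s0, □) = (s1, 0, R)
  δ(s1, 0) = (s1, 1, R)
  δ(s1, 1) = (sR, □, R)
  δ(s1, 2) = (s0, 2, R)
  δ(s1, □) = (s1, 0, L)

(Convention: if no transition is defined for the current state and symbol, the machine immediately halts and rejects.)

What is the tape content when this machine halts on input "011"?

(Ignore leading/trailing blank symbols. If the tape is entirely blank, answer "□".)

Execution trace:
Initial: [s0]011
Step 1: δ(s0, 0) = (sA, 2, R) → 2[sA]11

The machine reaches the accept state sA and halts.

Final tape (ignoring leading/trailing blanks): 211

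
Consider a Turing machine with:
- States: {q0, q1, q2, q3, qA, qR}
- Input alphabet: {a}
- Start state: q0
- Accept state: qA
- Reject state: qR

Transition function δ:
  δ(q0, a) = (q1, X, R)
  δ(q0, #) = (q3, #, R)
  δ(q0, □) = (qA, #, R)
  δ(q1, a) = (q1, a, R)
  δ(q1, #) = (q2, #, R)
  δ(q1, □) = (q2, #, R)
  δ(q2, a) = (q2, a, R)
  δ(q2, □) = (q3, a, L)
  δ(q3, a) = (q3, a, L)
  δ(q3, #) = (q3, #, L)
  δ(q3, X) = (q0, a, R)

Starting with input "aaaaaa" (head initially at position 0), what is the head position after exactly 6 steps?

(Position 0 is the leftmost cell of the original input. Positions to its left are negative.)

Execution trace (head position shown):
Step 0: [q0]aaaaaa  (head at position 0)
Step 1: move right → X[q1]aaaaa  (head at position 1)
Step 2: move right → Xa[q1]aaaa  (head at position 2)
Step 3: move right → Xaa[q1]aaa  (head at position 3)
Step 4: move right → Xaaa[q1]aa  (head at position 4)
Step 5: move right → Xaaaa[q1]a  (head at position 5)
Step 6: move right → Xaaaaa[q1]□  (head at position 6)

After 6 steps, the head is at position 6.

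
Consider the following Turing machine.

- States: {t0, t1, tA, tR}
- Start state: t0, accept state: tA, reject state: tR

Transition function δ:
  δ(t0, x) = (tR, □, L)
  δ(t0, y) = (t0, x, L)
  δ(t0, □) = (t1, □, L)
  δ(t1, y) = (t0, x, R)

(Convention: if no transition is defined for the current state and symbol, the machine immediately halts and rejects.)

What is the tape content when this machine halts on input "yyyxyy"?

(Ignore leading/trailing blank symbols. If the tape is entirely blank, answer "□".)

Execution trace:
Initial: [t0]yyyxyy
Step 1: δ(t0, y) = (t0, x, L) → [t0]□xyyxyy
Step 2: δ(t0, □) = (t1, □, L) → [t1]□□xyyxyy

No transition is defined for δ(t1, □). By convention the machine halts and rejects.

Final tape (ignoring leading/trailing blanks): xyyxyy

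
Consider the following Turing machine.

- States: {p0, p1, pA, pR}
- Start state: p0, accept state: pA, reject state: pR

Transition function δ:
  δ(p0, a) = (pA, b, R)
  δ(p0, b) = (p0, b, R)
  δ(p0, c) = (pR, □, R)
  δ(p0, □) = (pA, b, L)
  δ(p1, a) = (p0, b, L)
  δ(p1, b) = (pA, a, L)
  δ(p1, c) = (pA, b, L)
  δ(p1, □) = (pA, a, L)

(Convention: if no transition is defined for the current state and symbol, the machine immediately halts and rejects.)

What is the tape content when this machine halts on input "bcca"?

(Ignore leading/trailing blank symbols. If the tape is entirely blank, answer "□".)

Execution trace:
Initial: [p0]bcca
Step 1: δ(p0, b) = (p0, b, R) → b[p0]cca
Step 2: δ(p0, c) = (pR, □, R) → b□[pR]ca

The machine reaches the reject state pR and halts.

Final tape (ignoring leading/trailing blanks): b□ca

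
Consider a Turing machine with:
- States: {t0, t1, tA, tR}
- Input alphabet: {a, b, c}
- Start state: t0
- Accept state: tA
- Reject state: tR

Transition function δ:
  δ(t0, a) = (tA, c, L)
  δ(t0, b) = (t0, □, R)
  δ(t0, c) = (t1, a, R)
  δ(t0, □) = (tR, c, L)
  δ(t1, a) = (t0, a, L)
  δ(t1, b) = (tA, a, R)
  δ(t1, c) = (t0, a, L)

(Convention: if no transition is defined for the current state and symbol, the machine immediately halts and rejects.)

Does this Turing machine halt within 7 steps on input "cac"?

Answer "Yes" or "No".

Execution trace:
Initial: [t0]cac
Step 1: δ(t0, c) = (t1, a, R) → a[t1]ac
Step 2: δ(t1, a) = (t0, a, L) → [t0]aac
Step 3: δ(t0, a) = (tA, c, L) → [tA]□cac

The machine reaches the accept state tA and halts.
The machine halted after 3 steps (within the 7-step bound).

Answer: Yes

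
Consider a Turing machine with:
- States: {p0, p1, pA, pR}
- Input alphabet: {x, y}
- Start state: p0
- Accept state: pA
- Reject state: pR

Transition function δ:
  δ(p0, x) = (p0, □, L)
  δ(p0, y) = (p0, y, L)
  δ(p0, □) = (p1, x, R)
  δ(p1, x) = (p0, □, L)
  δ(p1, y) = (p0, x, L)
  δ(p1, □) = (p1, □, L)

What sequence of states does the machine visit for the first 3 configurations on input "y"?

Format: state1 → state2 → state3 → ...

Execution trace:
Initial: [p0]y
Step 1: δ(p0, y) = (p0, y, L) → [p0]□y
Step 2: δ(p0, □) = (p1, x, R) → x[p1]y

State sequence: p0 → p0 → p1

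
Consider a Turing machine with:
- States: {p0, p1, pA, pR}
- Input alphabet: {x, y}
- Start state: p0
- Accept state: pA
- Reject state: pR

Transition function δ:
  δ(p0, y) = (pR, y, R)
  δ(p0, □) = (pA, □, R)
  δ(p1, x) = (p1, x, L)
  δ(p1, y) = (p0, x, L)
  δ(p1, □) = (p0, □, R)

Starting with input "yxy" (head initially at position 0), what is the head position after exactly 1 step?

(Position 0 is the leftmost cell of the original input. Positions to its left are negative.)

Execution trace (head position shown):
Step 0: [p0]yxy  (head at position 0)
Step 1: move right → y[pR]xy  (head at position 1)

After 1 step, the head is at position 1.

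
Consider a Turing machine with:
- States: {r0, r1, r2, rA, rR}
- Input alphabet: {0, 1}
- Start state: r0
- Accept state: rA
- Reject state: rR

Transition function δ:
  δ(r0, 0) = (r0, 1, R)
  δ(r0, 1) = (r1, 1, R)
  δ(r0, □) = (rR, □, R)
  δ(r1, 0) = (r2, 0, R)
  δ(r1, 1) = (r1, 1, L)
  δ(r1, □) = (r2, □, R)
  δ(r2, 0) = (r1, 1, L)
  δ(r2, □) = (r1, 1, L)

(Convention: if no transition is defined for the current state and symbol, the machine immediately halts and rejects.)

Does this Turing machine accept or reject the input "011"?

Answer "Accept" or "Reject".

Execution trace:
Initial: [r0]011
Step 1: δ(r0, 0) = (r0, 1, R) → 1[r0]11
Step 2: δ(r0, 1) = (r1, 1, R) → 11[r1]1
Step 3: δ(r1, 1) = (r1, 1, L) → 1[r1]11
Step 4: δ(r1, 1) = (r1, 1, L) → [r1]111
Step 5: δ(r1, 1) = (r1, 1, L) → [r1]□111
Step 6: δ(r1, □) = (r2, □, R) → □[r2]111

No transition is defined for δ(r2, 1). By convention the machine halts and rejects.

Answer: Reject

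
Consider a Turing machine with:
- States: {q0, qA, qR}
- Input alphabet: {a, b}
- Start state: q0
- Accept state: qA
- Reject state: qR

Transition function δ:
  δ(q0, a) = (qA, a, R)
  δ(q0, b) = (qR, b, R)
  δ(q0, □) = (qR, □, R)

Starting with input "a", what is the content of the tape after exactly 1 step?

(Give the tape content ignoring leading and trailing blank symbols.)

Execution trace:
Initial: [q0]a
Step 1: δ(q0, a) = (qA, a, R) → a[qA]□

The machine reaches the accept state qA and halts.

After 1 step, the tape (ignoring leading/trailing blanks) is: a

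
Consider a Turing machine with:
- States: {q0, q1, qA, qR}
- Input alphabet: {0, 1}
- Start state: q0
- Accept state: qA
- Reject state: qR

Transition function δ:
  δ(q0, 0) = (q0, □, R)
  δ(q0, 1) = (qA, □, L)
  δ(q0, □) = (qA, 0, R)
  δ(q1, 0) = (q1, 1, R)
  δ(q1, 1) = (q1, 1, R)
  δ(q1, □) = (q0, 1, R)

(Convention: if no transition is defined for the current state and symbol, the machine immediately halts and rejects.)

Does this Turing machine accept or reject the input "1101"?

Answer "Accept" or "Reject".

Execution trace:
Initial: [q0]1101
Step 1: δ(q0, 1) = (qA, □, L) → [qA]□□101

The machine reaches the accept state qA and halts.

Answer: Accept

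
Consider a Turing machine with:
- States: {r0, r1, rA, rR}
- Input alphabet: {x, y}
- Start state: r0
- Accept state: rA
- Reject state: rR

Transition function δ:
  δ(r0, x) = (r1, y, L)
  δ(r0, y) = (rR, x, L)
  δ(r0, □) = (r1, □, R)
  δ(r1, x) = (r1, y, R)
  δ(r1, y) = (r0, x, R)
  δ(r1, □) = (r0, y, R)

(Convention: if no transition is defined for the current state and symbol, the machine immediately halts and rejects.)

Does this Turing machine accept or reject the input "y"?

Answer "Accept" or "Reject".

Execution trace:
Initial: [r0]y
Step 1: δ(r0, y) = (rR, x, L) → [rR]□x

The machine reaches the reject state rR and halts.

Answer: Reject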